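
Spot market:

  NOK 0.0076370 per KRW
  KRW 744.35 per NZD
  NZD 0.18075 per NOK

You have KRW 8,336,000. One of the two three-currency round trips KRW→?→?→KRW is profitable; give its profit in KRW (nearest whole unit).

Profitable loop is KRW → NOK → NZD → KRW:
KRW 8,336,000 × 0.0076370 = NOK 63,662.03
NOK 63,662.03 × 0.18075 = NZD 11,506.91
NZD 11,506.91 × 744.35 = KRW 8,565,170
Profit = KRW 8,565,170 − KRW 8,336,000

Profit: KRW 229,170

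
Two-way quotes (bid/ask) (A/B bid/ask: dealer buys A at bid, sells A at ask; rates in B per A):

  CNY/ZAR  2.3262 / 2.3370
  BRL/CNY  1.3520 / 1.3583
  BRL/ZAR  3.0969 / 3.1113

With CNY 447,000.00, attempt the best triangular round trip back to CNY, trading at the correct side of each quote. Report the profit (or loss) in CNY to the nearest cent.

Best loop CNY → ZAR → BRL → CNY:
CNY 447,000.00 × 2.3262 (sell CNY at bid) = ZAR 1,039,811.40
ZAR 1,039,811.40 ÷ 3.1113 (buy BRL at ask) = BRL 334,204.80
BRL 334,204.80 × 1.3520 (sell BRL at bid) = CNY 451,844.89

Net profit: CNY 4,844.89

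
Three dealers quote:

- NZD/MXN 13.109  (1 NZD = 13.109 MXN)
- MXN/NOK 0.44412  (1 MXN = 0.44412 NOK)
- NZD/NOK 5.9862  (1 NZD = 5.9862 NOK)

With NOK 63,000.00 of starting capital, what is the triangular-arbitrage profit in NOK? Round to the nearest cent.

Profit: NOK 1,777.16

Profitable loop is NOK → MXN → NZD → NOK:
NOK 63,000.00 ÷ 0.44412 = MXN 141,853.55
MXN 141,853.55 ÷ 13.109 = NZD 10,821.08
NZD 10,821.08 × 5.9862 = NOK 64,777.16
Profit = NOK 64,777.16 − NOK 63,000.00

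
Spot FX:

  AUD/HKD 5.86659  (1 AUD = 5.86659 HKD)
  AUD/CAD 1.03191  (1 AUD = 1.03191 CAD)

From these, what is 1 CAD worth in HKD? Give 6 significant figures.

1 CAD ÷ 1.03191 = 0.969077 AUD
0.969077 AUD × 5.86659 = 5.68518 HKD

CAD/HKD = 5.68518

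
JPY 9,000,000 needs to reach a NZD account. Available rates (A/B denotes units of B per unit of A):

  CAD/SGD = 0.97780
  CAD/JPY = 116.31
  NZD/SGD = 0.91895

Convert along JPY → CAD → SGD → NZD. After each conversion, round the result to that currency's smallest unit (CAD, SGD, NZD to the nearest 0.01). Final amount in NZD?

NZD 82,334.84

JPY 9,000,000 ÷ 116.31 = CAD 77,379.42
CAD 77,379.42 × 0.97780 = SGD 75,661.60
SGD 75,661.60 ÷ 0.91895 = NZD 82,334.84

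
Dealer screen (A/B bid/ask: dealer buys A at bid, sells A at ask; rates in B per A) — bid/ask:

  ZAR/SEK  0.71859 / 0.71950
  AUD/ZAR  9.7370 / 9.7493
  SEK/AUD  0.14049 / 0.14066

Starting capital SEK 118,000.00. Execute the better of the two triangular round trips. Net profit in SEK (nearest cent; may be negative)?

Best loop SEK → ZAR → AUD → SEK:
SEK 118,000.00 ÷ 0.71950 (buy ZAR at ask) = ZAR 164,002.78
ZAR 164,002.78 ÷ 9.7493 (buy AUD at ask) = AUD 16,822.01
AUD 16,822.01 ÷ 0.14066 (buy SEK at ask) = SEK 119,593.39

Net profit: SEK 1,593.39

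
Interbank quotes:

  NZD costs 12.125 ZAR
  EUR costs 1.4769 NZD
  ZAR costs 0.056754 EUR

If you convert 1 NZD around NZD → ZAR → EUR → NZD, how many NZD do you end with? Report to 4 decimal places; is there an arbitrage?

Around NZD → ZAR → EUR → NZD: 1 × 12.125 × 0.056754 × 1.4769 = 1.016317
Product > 1; profitable direction is NZD → ZAR → EUR → NZD.

1.0163 (arbitrage exists)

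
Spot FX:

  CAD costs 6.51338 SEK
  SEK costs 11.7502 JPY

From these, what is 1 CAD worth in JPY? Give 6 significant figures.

CAD/JPY = 76.5335

1 CAD × 6.51338 = 6.51338 SEK
6.51338 SEK × 11.7502 = 76.5335 JPY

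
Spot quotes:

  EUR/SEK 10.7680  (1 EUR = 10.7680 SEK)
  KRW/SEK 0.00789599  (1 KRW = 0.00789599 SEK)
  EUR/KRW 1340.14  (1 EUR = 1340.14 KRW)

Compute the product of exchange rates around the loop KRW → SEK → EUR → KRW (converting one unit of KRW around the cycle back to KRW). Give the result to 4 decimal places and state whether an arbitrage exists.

Around KRW → SEK → EUR → KRW: 1 × 0.00789599 ÷ 10.7680 × 1340.14 = 0.982702
Product < 1; profitable direction is KRW → EUR → SEK → KRW.

0.9827 (arbitrage exists)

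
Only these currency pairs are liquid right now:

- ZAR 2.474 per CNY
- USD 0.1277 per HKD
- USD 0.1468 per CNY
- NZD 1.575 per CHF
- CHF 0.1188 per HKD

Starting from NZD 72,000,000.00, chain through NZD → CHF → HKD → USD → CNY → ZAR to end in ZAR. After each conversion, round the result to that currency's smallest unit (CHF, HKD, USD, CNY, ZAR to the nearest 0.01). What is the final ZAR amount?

NZD 72,000,000.00 ÷ 1.575 = CHF 45,714,285.71
CHF 45,714,285.71 ÷ 0.1188 = HKD 384,800,384.76
HKD 384,800,384.76 × 0.1277 = USD 49,139,009.13
USD 49,139,009.13 ÷ 0.1468 = CNY 334,734,394.62
CNY 334,734,394.62 × 2.474 = ZAR 828,132,892.29

ZAR 828,132,892.29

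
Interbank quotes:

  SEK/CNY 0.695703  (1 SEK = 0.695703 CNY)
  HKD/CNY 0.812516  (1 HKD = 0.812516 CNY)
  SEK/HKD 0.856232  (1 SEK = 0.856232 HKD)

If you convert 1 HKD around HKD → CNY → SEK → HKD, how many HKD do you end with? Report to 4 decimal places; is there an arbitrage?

1.0000 (no arbitrage)

Around HKD → CNY → SEK → HKD: 1 × 0.812516 ÷ 0.695703 × 0.856232 = 0.999999
Product ≈ 1 (deviation 0.000%, within rounding noise).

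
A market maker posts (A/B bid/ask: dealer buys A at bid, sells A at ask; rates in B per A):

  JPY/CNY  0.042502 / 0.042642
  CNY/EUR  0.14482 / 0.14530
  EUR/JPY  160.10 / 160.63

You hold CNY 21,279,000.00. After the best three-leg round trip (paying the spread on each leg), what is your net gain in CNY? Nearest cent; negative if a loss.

Best loop CNY → JPY → EUR → CNY:
CNY 21,279,000.00 ÷ 0.042642 (buy JPY at ask) = JPY 499,015,056
JPY 499,015,056 ÷ 160.63 (buy EUR at ask) = EUR 3,106,611.81
EUR 3,106,611.81 ÷ 0.14530 (buy CNY at ask) = CNY 21,380,673.18

Net profit: CNY 101,673.18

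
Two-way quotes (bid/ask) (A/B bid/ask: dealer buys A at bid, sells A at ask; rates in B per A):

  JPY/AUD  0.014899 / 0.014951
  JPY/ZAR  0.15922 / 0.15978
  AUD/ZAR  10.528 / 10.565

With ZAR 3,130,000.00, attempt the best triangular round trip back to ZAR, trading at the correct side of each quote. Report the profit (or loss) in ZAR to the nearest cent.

Best loop ZAR → AUD → JPY → ZAR:
ZAR 3,130,000.00 ÷ 10.565 (buy AUD at ask) = AUD 296,261.24
AUD 296,261.24 ÷ 0.014951 (buy JPY at ask) = JPY 19,815,480
JPY 19,815,480 × 0.15922 (sell JPY at bid) = ZAR 3,155,020.71

Net profit: ZAR 25,020.71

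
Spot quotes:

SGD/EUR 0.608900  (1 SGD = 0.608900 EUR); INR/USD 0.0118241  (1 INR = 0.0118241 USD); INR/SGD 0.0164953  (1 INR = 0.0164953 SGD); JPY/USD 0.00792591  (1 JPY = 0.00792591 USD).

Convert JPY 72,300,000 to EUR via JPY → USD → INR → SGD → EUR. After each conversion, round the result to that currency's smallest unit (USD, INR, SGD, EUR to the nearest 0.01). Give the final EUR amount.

JPY 72,300,000 × 0.00792591 = USD 573,043.29
USD 573,043.29 ÷ 0.0118241 = INR 48,464,009.10
INR 48,464,009.10 × 0.0164953 = SGD 799,428.37
SGD 799,428.37 × 0.608900 = EUR 486,771.93

EUR 486,771.93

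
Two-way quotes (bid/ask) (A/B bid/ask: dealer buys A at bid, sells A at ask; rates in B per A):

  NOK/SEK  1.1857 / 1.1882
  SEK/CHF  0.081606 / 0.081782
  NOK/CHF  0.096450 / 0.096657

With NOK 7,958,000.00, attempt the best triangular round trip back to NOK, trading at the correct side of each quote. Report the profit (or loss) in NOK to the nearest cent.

Net profit: NOK 8,499.52

Best loop NOK → SEK → CHF → NOK:
NOK 7,958,000.00 × 1.1857 (sell NOK at bid) = SEK 9,435,800.60
SEK 9,435,800.60 × 0.081606 (sell SEK at bid) = CHF 770,017.94
CHF 770,017.94 ÷ 0.096657 (buy NOK at ask) = NOK 7,966,499.52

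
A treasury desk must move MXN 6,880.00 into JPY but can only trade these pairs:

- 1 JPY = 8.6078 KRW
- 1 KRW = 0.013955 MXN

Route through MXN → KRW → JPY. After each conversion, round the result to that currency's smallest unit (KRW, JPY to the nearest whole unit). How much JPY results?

JPY 57,275

MXN 6,880.00 ÷ 0.013955 = KRW 493,013
KRW 493,013 ÷ 8.6078 = JPY 57,275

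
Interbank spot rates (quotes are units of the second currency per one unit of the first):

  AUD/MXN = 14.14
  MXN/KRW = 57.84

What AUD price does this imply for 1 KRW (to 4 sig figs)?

KRW/AUD = 0.001223

1 KRW ÷ 57.84 = 0.0172891 MXN
0.0172891 MXN ÷ 14.14 = 0.00122271 AUD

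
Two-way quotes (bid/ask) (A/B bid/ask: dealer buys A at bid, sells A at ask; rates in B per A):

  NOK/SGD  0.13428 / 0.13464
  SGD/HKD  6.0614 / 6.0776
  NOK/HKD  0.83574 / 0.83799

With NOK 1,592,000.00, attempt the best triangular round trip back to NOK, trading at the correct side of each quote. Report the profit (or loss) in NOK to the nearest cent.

Best loop NOK → HKD → SGD → NOK:
NOK 1,592,000.00 × 0.83574 (sell NOK at bid) = HKD 1,330,498.08
HKD 1,330,498.08 ÷ 6.0776 (buy SGD at ask) = SGD 218,918.34
SGD 218,918.34 ÷ 0.13464 (buy NOK at ask) = NOK 1,625,953.18

Net profit: NOK 33,953.18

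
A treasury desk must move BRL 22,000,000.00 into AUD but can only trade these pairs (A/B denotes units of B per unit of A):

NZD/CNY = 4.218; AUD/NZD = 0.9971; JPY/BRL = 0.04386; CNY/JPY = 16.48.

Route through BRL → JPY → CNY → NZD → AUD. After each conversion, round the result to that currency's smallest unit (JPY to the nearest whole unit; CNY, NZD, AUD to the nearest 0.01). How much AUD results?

AUD 7,236,883.05

BRL 22,000,000.00 ÷ 0.04386 = JPY 501,595,987
JPY 501,595,987 ÷ 16.48 = CNY 30,436,649.70
CNY 30,436,649.70 ÷ 4.218 = NZD 7,215,896.09
NZD 7,215,896.09 ÷ 0.9971 = AUD 7,236,883.05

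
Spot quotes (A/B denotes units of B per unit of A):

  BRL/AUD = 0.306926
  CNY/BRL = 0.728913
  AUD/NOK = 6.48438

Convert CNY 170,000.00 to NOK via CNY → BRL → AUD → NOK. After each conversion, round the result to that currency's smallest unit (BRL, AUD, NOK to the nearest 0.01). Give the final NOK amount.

CNY 170,000.00 × 0.728913 = BRL 123,915.21
BRL 123,915.21 × 0.306926 = AUD 38,032.80
AUD 38,032.80 × 6.48438 = NOK 246,619.13

NOK 246,619.13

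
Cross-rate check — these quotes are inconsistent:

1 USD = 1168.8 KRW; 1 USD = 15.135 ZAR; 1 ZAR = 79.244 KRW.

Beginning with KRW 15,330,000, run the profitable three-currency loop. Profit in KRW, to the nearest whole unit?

Profit: KRW 400,798

Profitable loop is KRW → USD → ZAR → KRW:
KRW 15,330,000 ÷ 1168.8 = USD 13,116.02
USD 13,116.02 × 15.135 = ZAR 198,510.91
ZAR 198,510.91 × 79.244 = KRW 15,730,798
Profit = KRW 15,730,798 − KRW 15,330,000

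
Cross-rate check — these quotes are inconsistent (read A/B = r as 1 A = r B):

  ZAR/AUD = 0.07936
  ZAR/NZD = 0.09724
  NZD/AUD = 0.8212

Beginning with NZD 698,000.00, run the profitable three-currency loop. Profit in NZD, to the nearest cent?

Profitable loop is NZD → AUD → ZAR → NZD:
NZD 698,000.00 × 0.8212 = AUD 573,197.60
AUD 573,197.60 ÷ 0.07936 = ZAR 7,222,752.02
ZAR 7,222,752.02 × 0.09724 = NZD 702,340.41
Profit = NZD 702,340.41 − NZD 698,000.00

Profit: NZD 4,340.41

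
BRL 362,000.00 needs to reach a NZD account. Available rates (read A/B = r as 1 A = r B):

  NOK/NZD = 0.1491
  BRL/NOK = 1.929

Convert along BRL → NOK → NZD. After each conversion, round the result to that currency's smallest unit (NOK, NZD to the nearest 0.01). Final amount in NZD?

NZD 104,116.23

BRL 362,000.00 × 1.929 = NOK 698,298.00
NOK 698,298.00 × 0.1491 = NZD 104,116.23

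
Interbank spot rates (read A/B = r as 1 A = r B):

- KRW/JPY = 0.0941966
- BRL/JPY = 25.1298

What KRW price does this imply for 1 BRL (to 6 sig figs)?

BRL/KRW = 266.780

1 BRL × 25.1298 = 25.1298 JPY
25.1298 JPY ÷ 0.0941966 = 266.78 KRW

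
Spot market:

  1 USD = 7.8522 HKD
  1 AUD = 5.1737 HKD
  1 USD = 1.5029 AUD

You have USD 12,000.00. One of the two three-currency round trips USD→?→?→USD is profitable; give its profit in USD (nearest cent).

Profitable loop is USD → HKD → AUD → USD:
USD 12,000.00 × 7.8522 = HKD 94,226.40
HKD 94,226.40 ÷ 5.1737 = AUD 18,212.58
AUD 18,212.58 ÷ 1.5029 = USD 12,118.29
Profit = USD 12,118.29 − USD 12,000.00

Profit: USD 118.29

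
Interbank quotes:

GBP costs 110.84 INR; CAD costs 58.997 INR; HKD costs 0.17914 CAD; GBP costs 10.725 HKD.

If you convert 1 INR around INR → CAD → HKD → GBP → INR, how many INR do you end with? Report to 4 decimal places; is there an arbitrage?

Around INR → CAD → HKD → GBP → INR: 1 ÷ 58.997 ÷ 0.17914 ÷ 10.725 × 110.84 = 0.977860
Product < 1; profitable direction is INR → GBP → HKD → CAD → INR.

0.9779 (arbitrage exists)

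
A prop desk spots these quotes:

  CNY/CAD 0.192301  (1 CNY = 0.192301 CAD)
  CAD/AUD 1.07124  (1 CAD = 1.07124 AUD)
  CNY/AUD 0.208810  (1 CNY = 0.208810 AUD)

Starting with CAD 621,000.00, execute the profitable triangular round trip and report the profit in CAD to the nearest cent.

Profitable loop is CAD → CNY → AUD → CAD:
CAD 621,000.00 ÷ 0.192301 = CNY 3,229,312.38
CNY 3,229,312.38 × 0.208810 = AUD 674,312.72
AUD 674,312.72 ÷ 1.07124 = CAD 629,469.32
Profit = CAD 629,469.32 − CAD 621,000.00

Profit: CAD 8,469.32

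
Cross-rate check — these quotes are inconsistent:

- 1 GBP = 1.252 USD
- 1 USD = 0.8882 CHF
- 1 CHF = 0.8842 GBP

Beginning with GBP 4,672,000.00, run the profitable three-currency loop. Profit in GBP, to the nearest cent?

Profit: GBP 79,571.03

Profitable loop is GBP → CHF → USD → GBP:
GBP 4,672,000.00 ÷ 0.8842 = CHF 5,283,872.43
CHF 5,283,872.43 ÷ 0.8882 = USD 5,948,966.93
USD 5,948,966.93 ÷ 1.252 = GBP 4,751,571.03
Profit = GBP 4,751,571.03 − GBP 4,672,000.00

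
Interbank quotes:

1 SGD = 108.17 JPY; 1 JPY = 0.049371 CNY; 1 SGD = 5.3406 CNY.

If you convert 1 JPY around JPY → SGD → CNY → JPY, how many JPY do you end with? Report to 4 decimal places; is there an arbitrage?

1.0000 (no arbitrage)

Around JPY → SGD → CNY → JPY: 1 ÷ 108.17 × 5.3406 ÷ 0.049371 = 1.000026
Product ≈ 1 (deviation 0.003%, within rounding noise).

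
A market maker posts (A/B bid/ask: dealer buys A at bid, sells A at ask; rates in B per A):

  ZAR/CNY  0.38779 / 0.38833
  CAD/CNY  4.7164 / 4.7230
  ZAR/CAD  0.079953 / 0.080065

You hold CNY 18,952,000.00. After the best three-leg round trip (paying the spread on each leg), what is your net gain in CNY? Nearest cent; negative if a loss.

Best loop CNY → CAD → ZAR → CNY:
CNY 18,952,000.00 ÷ 4.7230 (buy CAD at ask) = CAD 4,012,703.79
CAD 4,012,703.79 ÷ 0.080065 (buy ZAR at ask) = ZAR 50,118,076.44
ZAR 50,118,076.44 × 0.38779 (sell ZAR at bid) = CNY 19,435,288.86

Net profit: CNY 483,288.86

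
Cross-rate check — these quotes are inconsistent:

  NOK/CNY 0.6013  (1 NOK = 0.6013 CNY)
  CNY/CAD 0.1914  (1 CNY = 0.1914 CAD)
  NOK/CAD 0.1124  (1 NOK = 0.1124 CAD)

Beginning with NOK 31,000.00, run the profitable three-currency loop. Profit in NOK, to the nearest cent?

Profit: NOK 741.58

Profitable loop is NOK → CNY → CAD → NOK:
NOK 31,000.00 × 0.6013 = CNY 18,640.30
CNY 18,640.30 × 0.1914 = CAD 3,567.75
CAD 3,567.75 ÷ 0.1124 = NOK 31,741.58
Profit = NOK 31,741.58 − NOK 31,000.00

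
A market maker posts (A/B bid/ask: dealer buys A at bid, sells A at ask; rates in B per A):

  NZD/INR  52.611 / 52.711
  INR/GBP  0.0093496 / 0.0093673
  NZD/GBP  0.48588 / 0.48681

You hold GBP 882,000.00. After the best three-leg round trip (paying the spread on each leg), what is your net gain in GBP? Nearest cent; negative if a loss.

Net profit: GBP 9,207.19

Best loop GBP → NZD → INR → GBP:
GBP 882,000.00 ÷ 0.48681 (buy NZD at ask) = NZD 1,811,795.16
NZD 1,811,795.16 × 52.611 (sell NZD at bid) = INR 95,320,354.96
INR 95,320,354.96 × 0.0093496 (sell INR at bid) = GBP 891,207.19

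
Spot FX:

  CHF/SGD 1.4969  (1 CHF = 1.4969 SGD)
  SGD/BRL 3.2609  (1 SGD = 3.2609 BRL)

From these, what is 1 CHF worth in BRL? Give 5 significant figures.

1 CHF × 1.4969 = 1.4969 SGD
1.4969 SGD × 3.2609 = 4.88124 BRL

CHF/BRL = 4.8812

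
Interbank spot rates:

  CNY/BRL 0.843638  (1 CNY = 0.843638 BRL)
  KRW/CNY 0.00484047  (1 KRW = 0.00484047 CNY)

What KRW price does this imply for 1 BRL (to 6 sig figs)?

BRL/KRW = 244.882

1 BRL ÷ 0.843638 = 1.18534 CNY
1.18534 CNY ÷ 0.00484047 = 244.882 KRW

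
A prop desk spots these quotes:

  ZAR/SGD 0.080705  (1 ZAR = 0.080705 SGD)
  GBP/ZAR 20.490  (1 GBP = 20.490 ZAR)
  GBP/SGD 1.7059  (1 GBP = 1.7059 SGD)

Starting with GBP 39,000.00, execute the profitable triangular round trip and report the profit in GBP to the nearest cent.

Profit: GBP 1,232.38

Profitable loop is GBP → SGD → ZAR → GBP:
GBP 39,000.00 × 1.7059 = SGD 66,530.10
SGD 66,530.10 ÷ 0.080705 = ZAR 824,361.56
ZAR 824,361.56 ÷ 20.490 = GBP 40,232.38
Profit = GBP 40,232.38 − GBP 39,000.00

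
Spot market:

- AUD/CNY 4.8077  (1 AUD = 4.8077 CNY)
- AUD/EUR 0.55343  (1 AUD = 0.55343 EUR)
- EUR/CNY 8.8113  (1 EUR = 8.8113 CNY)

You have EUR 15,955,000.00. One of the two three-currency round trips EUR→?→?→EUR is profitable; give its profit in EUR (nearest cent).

Profitable loop is EUR → CNY → AUD → EUR:
EUR 15,955,000.00 × 8.8113 = CNY 140,584,291.50
CNY 140,584,291.50 ÷ 4.8077 = AUD 29,241,485.85
AUD 29,241,485.85 × 0.55343 = EUR 16,183,115.51
Profit = EUR 16,183,115.51 − EUR 15,955,000.00

Profit: EUR 228,115.51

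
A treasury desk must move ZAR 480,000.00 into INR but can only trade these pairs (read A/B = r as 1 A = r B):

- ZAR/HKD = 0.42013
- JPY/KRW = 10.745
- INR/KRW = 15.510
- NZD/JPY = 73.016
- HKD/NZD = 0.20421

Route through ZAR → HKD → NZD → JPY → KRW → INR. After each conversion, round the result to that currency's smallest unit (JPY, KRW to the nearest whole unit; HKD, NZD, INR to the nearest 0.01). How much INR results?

INR 2,083,121.60

ZAR 480,000.00 × 0.42013 = HKD 201,662.40
HKD 201,662.40 × 0.20421 = NZD 41,181.48
NZD 41,181.48 × 73.016 = JPY 3,006,907
JPY 3,006,907 × 10.745 = KRW 32,309,216
KRW 32,309,216 ÷ 15.510 = INR 2,083,121.60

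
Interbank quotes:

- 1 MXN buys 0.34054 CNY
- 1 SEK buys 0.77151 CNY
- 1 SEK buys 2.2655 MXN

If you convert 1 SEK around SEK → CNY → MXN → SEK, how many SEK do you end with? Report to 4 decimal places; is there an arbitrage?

1.0000 (no arbitrage)

Around SEK → CNY → MXN → SEK: 1 × 0.77151 ÷ 0.34054 ÷ 2.2655 = 1.000022
Product ≈ 1 (deviation 0.002%, within rounding noise).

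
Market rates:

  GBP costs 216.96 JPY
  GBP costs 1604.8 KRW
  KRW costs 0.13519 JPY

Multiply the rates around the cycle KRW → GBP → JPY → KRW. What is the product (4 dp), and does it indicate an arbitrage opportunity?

1.0000 (no arbitrage)

Around KRW → GBP → JPY → KRW: 1 ÷ 1604.8 × 216.96 ÷ 0.13519 = 1.000033
Product ≈ 1 (deviation 0.003%, within rounding noise).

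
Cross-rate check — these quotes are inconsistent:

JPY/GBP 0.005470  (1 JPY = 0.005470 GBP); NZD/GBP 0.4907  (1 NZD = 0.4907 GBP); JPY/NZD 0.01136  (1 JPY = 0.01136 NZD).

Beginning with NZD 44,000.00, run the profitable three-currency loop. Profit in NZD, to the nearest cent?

Profitable loop is NZD → GBP → JPY → NZD:
NZD 44,000.00 × 0.4907 = GBP 21,590.80
GBP 21,590.80 ÷ 0.005470 = JPY 3,947,130
JPY 3,947,130 × 0.01136 = NZD 44,839.39
Profit = NZD 44,839.39 − NZD 44,000.00

Profit: NZD 839.39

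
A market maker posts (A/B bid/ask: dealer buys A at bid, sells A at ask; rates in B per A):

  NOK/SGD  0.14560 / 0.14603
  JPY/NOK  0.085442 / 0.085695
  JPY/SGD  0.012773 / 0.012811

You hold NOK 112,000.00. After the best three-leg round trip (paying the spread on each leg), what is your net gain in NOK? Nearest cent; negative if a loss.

Best loop NOK → JPY → SGD → NOK:
NOK 112,000.00 ÷ 0.085695 (buy JPY at ask) = JPY 1,306,961
JPY 1,306,961 × 0.012773 (sell JPY at bid) = SGD 16,693.81
SGD 16,693.81 ÷ 0.14603 (buy NOK at ask) = NOK 114,317.67

Net profit: NOK 2,317.67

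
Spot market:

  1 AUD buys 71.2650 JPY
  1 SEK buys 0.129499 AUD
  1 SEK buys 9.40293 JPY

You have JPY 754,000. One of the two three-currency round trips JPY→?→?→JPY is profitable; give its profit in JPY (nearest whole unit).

Profit: JPY 14,231

Profitable loop is JPY → AUD → SEK → JPY:
JPY 754,000 ÷ 71.2650 = AUD 10,580.23
AUD 10,580.23 ÷ 0.129499 = SEK 81,701.24
SEK 81,701.24 × 9.40293 = JPY 768,231
Profit = JPY 768,231 − JPY 754,000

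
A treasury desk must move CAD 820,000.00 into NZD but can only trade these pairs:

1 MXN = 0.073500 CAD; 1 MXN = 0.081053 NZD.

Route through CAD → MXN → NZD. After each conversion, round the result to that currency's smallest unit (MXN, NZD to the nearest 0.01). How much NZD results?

CAD 820,000.00 ÷ 0.073500 = MXN 11,156,462.59
MXN 11,156,462.59 × 0.081053 = NZD 904,264.76

NZD 904,264.76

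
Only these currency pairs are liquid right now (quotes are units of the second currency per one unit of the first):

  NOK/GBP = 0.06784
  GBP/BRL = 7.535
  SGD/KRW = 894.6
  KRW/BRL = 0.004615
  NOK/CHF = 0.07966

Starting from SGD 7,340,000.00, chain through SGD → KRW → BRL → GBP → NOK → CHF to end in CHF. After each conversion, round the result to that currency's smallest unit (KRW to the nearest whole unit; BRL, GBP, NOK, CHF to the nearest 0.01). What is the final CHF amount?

SGD 7,340,000.00 × 894.6 = KRW 6,566,364,000
KRW 6,566,364,000 × 0.004615 = BRL 30,303,769.86
BRL 30,303,769.86 ÷ 7.535 = GBP 4,021,734.55
GBP 4,021,734.55 ÷ 0.06784 = NOK 59,282,643.72
NOK 59,282,643.72 × 0.07966 = CHF 4,722,455.40

CHF 4,722,455.40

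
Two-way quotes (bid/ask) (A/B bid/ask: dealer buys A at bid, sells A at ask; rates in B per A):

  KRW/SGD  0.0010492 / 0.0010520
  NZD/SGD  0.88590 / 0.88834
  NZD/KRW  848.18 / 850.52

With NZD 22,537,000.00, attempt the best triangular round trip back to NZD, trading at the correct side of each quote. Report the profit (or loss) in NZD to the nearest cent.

Net profit: NZD 39,842.14

Best loop NZD → KRW → SGD → NZD:
NZD 22,537,000.00 × 848.18 (sell NZD at bid) = KRW 19,115,432,660
KRW 19,115,432,660 × 0.0010492 (sell KRW at bid) = SGD 20,055,911.95
SGD 20,055,911.95 ÷ 0.88834 (buy NZD at ask) = NZD 22,576,842.14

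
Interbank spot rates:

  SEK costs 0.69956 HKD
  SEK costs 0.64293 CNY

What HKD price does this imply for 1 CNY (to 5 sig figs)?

1 CNY ÷ 0.64293 = 1.55538 SEK
1.55538 SEK × 0.69956 = 1.08808 HKD

CNY/HKD = 1.0881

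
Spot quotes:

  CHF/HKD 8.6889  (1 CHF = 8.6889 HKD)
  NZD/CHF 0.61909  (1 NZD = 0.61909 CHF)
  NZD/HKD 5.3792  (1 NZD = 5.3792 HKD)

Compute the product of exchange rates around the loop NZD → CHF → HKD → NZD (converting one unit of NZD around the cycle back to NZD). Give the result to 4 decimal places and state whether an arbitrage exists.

1.0000 (no arbitrage)

Around NZD → CHF → HKD → NZD: 1 × 0.61909 × 8.6889 ÷ 5.3792 = 1.000002
Product ≈ 1 (deviation 0.000%, within rounding noise).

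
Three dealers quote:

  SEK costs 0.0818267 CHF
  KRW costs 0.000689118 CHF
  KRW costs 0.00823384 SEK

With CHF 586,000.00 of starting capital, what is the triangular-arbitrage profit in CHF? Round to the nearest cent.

Profit: CHF 13,368.27

Profitable loop is CHF → SEK → KRW → CHF:
CHF 586,000.00 ÷ 0.0818267 = SEK 7,161,476.63
SEK 7,161,476.63 ÷ 0.00823384 = KRW 869,761,452
KRW 869,761,452 × 0.000689118 = CHF 599,368.27
Profit = CHF 599,368.27 − CHF 586,000.00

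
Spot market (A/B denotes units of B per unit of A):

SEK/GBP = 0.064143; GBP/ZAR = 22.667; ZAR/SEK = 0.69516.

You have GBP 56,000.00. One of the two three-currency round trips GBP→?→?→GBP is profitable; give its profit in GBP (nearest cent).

Profit: GBP 599.96

Profitable loop is GBP → ZAR → SEK → GBP:
GBP 56,000.00 × 22.667 = ZAR 1,269,352.00
ZAR 1,269,352.00 × 0.69516 = SEK 882,402.74
SEK 882,402.74 × 0.064143 = GBP 56,599.96
Profit = GBP 56,599.96 − GBP 56,000.00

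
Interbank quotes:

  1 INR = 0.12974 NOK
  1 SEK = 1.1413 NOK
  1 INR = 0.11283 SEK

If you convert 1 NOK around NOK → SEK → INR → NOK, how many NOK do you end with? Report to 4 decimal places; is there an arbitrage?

Around NOK → SEK → INR → NOK: 1 ÷ 1.1413 ÷ 0.11283 × 0.12974 = 1.007510
Product > 1; profitable direction is NOK → SEK → INR → NOK.

1.0075 (arbitrage exists)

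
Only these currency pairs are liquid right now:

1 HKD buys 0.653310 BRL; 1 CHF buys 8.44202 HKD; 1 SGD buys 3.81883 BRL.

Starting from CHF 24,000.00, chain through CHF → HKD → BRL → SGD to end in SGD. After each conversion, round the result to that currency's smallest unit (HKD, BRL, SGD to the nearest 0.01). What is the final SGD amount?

CHF 24,000.00 × 8.44202 = HKD 202,608.48
HKD 202,608.48 × 0.653310 = BRL 132,366.15
BRL 132,366.15 ÷ 3.81883 = SGD 34,661.44

SGD 34,661.44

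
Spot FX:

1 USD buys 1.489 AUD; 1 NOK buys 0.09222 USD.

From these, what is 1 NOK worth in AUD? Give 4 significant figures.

1 NOK × 0.09222 = 0.09222 USD
0.09222 USD × 1.489 = 0.137316 AUD

NOK/AUD = 0.1373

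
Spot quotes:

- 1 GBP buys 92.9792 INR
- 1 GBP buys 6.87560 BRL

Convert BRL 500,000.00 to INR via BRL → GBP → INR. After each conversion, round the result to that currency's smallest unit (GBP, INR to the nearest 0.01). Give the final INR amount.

INR 6,761,533.89

BRL 500,000.00 ÷ 6.87560 = GBP 72,720.93
GBP 72,720.93 × 92.9792 = INR 6,761,533.89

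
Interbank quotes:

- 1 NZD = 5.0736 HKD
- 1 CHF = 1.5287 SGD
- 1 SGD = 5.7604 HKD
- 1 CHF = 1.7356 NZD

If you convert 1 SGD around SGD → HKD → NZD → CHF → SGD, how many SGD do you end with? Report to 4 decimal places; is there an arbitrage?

1.0000 (no arbitrage)

Around SGD → HKD → NZD → CHF → SGD: 1 × 5.7604 ÷ 5.0736 ÷ 1.7356 × 1.5287 = 1.000021
Product ≈ 1 (deviation 0.002%, within rounding noise).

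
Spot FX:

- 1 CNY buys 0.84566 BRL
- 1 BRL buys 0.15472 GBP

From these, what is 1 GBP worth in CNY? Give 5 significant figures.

1 GBP ÷ 0.15472 = 6.46329 BRL
6.46329 BRL ÷ 0.84566 = 7.64289 CNY

GBP/CNY = 7.6429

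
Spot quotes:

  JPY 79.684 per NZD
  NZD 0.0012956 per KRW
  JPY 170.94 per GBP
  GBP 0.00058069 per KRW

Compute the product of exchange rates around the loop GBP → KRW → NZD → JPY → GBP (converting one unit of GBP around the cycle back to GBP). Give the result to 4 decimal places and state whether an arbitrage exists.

1.0400 (arbitrage exists)

Around GBP → KRW → NZD → JPY → GBP: 1 ÷ 0.00058069 × 0.0012956 × 79.684 ÷ 170.94 = 1.040050
Product > 1; profitable direction is GBP → KRW → NZD → JPY → GBP.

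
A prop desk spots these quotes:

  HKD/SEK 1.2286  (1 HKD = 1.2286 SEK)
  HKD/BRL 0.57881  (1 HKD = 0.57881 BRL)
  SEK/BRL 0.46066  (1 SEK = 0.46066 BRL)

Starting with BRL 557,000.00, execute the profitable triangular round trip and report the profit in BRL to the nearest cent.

Profitable loop is BRL → SEK → HKD → BRL:
BRL 557,000.00 ÷ 0.46066 = SEK 1,209,134.72
SEK 1,209,134.72 ÷ 1.2286 = HKD 984,156.54
HKD 984,156.54 × 0.57881 = BRL 569,639.64
Profit = BRL 569,639.64 − BRL 557,000.00

Profit: BRL 12,639.64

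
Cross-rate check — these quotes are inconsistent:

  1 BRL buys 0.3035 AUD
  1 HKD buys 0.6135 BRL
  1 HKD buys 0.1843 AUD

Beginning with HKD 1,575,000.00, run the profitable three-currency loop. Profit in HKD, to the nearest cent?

Profitable loop is HKD → BRL → AUD → HKD:
HKD 1,575,000.00 × 0.6135 = BRL 966,262.50
BRL 966,262.50 × 0.3035 = AUD 293,260.67
AUD 293,260.67 ÷ 0.1843 = HKD 1,591,213.61
Profit = HKD 1,591,213.61 − HKD 1,575,000.00

Profit: HKD 16,213.61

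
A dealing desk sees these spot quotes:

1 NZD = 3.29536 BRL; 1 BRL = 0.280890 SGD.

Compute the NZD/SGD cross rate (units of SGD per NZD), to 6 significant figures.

1 NZD × 3.29536 = 3.29536 BRL
3.29536 BRL × 0.280890 = 0.925634 SGD

NZD/SGD = 0.925634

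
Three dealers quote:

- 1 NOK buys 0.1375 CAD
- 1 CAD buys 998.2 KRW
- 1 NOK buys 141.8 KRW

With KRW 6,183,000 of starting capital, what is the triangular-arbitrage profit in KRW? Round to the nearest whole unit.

Profit: KRW 204,857

Profitable loop is KRW → CAD → NOK → KRW:
KRW 6,183,000 ÷ 998.2 = CAD 6,194.15
CAD 6,194.15 ÷ 0.1375 = NOK 45,048.36
NOK 45,048.36 × 141.8 = KRW 6,387,857
Profit = KRW 6,387,857 − KRW 6,183,000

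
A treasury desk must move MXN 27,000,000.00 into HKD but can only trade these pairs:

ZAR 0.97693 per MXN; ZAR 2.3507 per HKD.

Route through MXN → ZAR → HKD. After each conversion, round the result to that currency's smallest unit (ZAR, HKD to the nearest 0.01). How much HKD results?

MXN 27,000,000.00 × 0.97693 = ZAR 26,377,110.00
ZAR 26,377,110.00 ÷ 2.3507 = HKD 11,220,959.71

HKD 11,220,959.71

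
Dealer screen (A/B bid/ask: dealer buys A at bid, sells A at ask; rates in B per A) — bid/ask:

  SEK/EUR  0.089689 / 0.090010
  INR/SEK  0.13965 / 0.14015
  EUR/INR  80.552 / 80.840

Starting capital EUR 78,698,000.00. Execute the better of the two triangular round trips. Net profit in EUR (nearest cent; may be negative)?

Net profit: EUR 701,934.69

Best loop EUR → INR → SEK → EUR:
EUR 78,698,000.00 × 80.552 (sell EUR at bid) = INR 6,339,281,296.00
INR 6,339,281,296.00 × 0.13965 (sell INR at bid) = SEK 885,280,632.99
SEK 885,280,632.99 × 0.089689 (sell SEK at bid) = EUR 79,399,934.69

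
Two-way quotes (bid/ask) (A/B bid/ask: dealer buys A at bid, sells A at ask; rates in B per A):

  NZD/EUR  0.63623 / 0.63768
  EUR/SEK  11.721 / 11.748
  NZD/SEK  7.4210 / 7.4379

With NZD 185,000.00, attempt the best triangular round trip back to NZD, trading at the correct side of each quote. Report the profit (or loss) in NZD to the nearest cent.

Net profit: NZD 481.33

Best loop NZD → EUR → SEK → NZD:
NZD 185,000.00 × 0.63623 (sell NZD at bid) = EUR 117,702.55
EUR 117,702.55 × 11.721 (sell EUR at bid) = SEK 1,379,591.59
SEK 1,379,591.59 ÷ 7.4379 (buy NZD at ask) = NZD 185,481.33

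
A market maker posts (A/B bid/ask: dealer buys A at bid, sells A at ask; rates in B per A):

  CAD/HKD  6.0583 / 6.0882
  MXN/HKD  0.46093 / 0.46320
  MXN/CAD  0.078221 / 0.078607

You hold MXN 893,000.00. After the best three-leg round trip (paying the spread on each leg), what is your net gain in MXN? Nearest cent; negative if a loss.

Net profit: MXN 20,602.01

Best loop MXN → CAD → HKD → MXN:
MXN 893,000.00 × 0.078221 (sell MXN at bid) = CAD 69,851.35
CAD 69,851.35 × 6.0583 (sell CAD at bid) = HKD 423,180.45
HKD 423,180.45 ÷ 0.46320 (buy MXN at ask) = MXN 913,602.01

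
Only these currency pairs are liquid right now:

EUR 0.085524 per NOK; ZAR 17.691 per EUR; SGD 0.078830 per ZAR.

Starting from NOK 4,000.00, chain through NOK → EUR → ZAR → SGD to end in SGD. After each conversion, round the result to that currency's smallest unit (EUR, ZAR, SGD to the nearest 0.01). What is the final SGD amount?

SGD 477.09

NOK 4,000.00 × 0.085524 = EUR 342.10
EUR 342.10 × 17.691 = ZAR 6,052.09
ZAR 6,052.09 × 0.078830 = SGD 477.09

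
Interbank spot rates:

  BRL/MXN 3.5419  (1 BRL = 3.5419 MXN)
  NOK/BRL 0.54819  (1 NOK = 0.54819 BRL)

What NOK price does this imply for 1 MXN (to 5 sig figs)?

1 MXN ÷ 3.5419 = 0.282334 BRL
0.282334 BRL ÷ 0.54819 = 0.51503 NOK

MXN/NOK = 0.51503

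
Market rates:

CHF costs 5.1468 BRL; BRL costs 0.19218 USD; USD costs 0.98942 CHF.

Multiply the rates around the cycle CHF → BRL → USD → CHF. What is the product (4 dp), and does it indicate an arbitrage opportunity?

Around CHF → BRL → USD → CHF: 1 × 5.1468 × 0.19218 × 0.98942 = 0.978647
Product < 1; profitable direction is CHF → USD → BRL → CHF.

0.9786 (arbitrage exists)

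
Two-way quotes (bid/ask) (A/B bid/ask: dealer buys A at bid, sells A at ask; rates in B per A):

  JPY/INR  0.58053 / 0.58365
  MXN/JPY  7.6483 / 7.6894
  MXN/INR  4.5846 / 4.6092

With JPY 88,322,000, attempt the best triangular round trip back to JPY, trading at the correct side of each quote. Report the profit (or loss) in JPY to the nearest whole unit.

Best loop JPY → MXN → INR → JPY:
JPY 88,322,000 ÷ 7.6894 (buy MXN at ask) = MXN 11,486,201.78
MXN 11,486,201.78 × 4.5846 (sell MXN at bid) = INR 52,659,640.70
INR 52,659,640.70 ÷ 0.58365 (buy JPY at ask) = JPY 90,224,691

Net profit: JPY 1,902,691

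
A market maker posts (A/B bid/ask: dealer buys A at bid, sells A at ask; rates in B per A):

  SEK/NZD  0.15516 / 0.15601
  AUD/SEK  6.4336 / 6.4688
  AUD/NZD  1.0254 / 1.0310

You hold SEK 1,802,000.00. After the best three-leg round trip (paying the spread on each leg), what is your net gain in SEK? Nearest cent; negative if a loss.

Net profit: SEK 28,930.84

Best loop SEK → AUD → NZD → SEK:
SEK 1,802,000.00 ÷ 6.4688 (buy AUD at ask) = AUD 278,567.90
AUD 278,567.90 × 1.0254 (sell AUD at bid) = NZD 285,643.52
NZD 285,643.52 ÷ 0.15601 (buy SEK at ask) = SEK 1,830,930.84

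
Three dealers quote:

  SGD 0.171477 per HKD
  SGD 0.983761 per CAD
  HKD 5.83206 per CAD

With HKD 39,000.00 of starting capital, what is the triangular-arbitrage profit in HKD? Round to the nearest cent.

Profit: HKD 646.32

Profitable loop is HKD → SGD → CAD → HKD:
HKD 39,000.00 × 0.171477 = SGD 6,687.60
SGD 6,687.60 ÷ 0.983761 = CAD 6,798.00
CAD 6,798.00 × 5.83206 = HKD 39,646.32
Profit = HKD 39,646.32 − HKD 39,000.00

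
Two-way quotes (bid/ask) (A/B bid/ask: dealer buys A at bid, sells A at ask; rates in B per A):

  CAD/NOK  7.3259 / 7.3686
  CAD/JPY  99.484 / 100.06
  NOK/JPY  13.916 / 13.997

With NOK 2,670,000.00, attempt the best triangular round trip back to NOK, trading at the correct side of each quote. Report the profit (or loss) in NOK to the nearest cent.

Best loop NOK → JPY → CAD → NOK:
NOK 2,670,000.00 × 13.916 (sell NOK at bid) = JPY 37,155,720
JPY 37,155,720 ÷ 100.06 (buy CAD at ask) = CAD 371,334.40
CAD 371,334.40 × 7.3259 (sell CAD at bid) = NOK 2,720,358.68

Net profit: NOK 50,358.68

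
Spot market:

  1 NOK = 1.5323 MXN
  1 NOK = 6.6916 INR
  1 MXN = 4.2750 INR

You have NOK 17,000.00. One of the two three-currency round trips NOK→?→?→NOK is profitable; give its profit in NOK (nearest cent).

Profitable loop is NOK → INR → MXN → NOK:
NOK 17,000.00 × 6.6916 = INR 113,757.20
INR 113,757.20 ÷ 4.2750 = MXN 26,609.87
MXN 26,609.87 ÷ 1.5323 = NOK 17,365.97
Profit = NOK 17,365.97 − NOK 17,000.00

Profit: NOK 365.97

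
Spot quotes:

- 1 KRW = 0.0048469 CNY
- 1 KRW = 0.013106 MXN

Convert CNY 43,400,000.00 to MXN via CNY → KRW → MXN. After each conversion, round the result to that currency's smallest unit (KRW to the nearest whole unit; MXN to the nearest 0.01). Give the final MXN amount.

MXN 117,353,442.41

CNY 43,400,000.00 ÷ 0.0048469 = KRW 8,954,176,897
KRW 8,954,176,897 × 0.013106 = MXN 117,353,442.41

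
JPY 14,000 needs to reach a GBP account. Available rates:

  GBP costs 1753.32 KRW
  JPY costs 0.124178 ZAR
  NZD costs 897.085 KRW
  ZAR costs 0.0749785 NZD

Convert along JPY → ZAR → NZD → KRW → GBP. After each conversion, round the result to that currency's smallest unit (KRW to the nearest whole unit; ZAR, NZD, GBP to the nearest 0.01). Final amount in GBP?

GBP 66.69

JPY 14,000 × 0.124178 = ZAR 1,738.49
ZAR 1,738.49 × 0.0749785 = NZD 130.35
NZD 130.35 × 897.085 = KRW 116,935
KRW 116,935 ÷ 1753.32 = GBP 66.69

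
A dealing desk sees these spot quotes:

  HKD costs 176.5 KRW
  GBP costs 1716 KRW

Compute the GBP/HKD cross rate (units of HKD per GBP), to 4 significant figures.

1 GBP × 1716 = 1716 KRW
1716 KRW ÷ 176.5 = 9.72238 HKD

GBP/HKD = 9.722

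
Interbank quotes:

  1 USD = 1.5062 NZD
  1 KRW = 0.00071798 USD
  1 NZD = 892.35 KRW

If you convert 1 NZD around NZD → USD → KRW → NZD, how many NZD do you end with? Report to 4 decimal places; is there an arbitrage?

Around NZD → USD → KRW → NZD: 1 ÷ 1.5062 ÷ 0.00071798 ÷ 892.35 = 1.036262
Product > 1; profitable direction is NZD → USD → KRW → NZD.

1.0363 (arbitrage exists)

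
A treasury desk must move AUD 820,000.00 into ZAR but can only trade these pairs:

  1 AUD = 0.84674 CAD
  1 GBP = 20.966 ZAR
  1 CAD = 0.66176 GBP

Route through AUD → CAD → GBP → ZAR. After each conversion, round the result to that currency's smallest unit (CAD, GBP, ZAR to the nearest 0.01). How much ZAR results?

ZAR 9,633,409.46

AUD 820,000.00 × 0.84674 = CAD 694,326.80
CAD 694,326.80 × 0.66176 = GBP 459,477.70
GBP 459,477.70 × 20.966 = ZAR 9,633,409.46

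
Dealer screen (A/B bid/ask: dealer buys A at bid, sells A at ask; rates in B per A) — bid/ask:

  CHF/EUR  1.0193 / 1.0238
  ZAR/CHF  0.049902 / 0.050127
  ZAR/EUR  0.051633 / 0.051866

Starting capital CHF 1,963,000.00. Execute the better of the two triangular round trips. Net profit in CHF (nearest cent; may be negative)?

Net profit: CHF 11,971.44

Best loop CHF → ZAR → EUR → CHF:
CHF 1,963,000.00 ÷ 0.050127 (buy ZAR at ask) = ZAR 39,160,532.25
ZAR 39,160,532.25 × 0.051633 (sell ZAR at bid) = EUR 2,021,975.76
EUR 2,021,975.76 ÷ 1.0238 (buy CHF at ask) = CHF 1,974,971.44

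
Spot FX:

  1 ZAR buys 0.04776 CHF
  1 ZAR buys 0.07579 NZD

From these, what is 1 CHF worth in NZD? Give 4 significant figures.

1 CHF ÷ 0.04776 = 20.938 ZAR
20.938 ZAR × 0.07579 = 1.58689 NZD

CHF/NZD = 1.587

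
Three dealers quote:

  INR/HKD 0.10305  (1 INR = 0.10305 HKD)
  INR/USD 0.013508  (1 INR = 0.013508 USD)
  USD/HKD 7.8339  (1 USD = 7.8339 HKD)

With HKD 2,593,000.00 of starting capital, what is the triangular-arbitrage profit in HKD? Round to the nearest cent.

Profitable loop is HKD → INR → USD → HKD:
HKD 2,593,000.00 ÷ 0.10305 = INR 25,162,542.46
INR 25,162,542.46 × 0.013508 = USD 339,895.62
USD 339,895.62 × 7.8339 = HKD 2,662,708.32
Profit = HKD 2,662,708.32 − HKD 2,593,000.00

Profit: HKD 69,708.32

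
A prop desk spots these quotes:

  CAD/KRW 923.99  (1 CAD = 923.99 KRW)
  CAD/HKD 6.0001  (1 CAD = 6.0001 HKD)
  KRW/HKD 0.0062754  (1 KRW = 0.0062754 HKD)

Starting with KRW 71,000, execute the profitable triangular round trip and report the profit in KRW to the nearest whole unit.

Profitable loop is KRW → CAD → HKD → KRW:
KRW 71,000 ÷ 923.99 = CAD 76.84
CAD 76.84 × 6.0001 = HKD 461.05
HKD 461.05 ÷ 0.0062754 = KRW 73,470
Profit = KRW 73,470 − KRW 71,000

Profit: KRW 2,470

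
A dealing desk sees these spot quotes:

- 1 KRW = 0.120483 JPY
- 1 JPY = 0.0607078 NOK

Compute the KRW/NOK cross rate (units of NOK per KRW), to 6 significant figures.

1 KRW × 0.120483 = 0.120483 JPY
0.120483 JPY × 0.0607078 = 0.00731426 NOK

KRW/NOK = 0.00731426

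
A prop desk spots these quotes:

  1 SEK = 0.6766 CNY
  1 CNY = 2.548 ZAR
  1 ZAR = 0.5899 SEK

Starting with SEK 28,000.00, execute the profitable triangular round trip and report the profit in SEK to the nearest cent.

Profit: SEK 475.27

Profitable loop is SEK → CNY → ZAR → SEK:
SEK 28,000.00 × 0.6766 = CNY 18,944.80
CNY 18,944.80 × 2.548 = ZAR 48,271.35
ZAR 48,271.35 × 0.5899 = SEK 28,475.27
Profit = SEK 28,475.27 − SEK 28,000.00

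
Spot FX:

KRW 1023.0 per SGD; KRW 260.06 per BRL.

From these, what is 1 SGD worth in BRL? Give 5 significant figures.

1 SGD × 1023.0 = 1023 KRW
1023 KRW ÷ 260.06 = 3.93371 BRL

SGD/BRL = 3.9337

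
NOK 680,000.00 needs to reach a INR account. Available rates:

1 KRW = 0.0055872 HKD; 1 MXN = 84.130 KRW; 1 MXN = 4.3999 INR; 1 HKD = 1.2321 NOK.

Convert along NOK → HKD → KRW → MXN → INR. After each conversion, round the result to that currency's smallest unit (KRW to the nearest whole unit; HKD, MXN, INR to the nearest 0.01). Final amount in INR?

INR 5,166,074.30

NOK 680,000.00 ÷ 1.2321 = HKD 551,903.25
HKD 551,903.25 ÷ 0.0055872 = KRW 98,779,934
KRW 98,779,934 ÷ 84.130 = MXN 1,174,134.48
MXN 1,174,134.48 × 4.3999 = INR 5,166,074.30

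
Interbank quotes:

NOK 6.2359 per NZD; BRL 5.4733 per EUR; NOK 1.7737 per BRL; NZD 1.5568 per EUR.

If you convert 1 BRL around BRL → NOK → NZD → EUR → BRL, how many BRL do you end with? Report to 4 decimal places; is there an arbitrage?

Around BRL → NOK → NZD → EUR → BRL: 1 × 1.7737 ÷ 6.2359 ÷ 1.5568 × 5.4733 = 0.999994
Product ≈ 1 (deviation 0.001%, within rounding noise).

1.0000 (no arbitrage)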